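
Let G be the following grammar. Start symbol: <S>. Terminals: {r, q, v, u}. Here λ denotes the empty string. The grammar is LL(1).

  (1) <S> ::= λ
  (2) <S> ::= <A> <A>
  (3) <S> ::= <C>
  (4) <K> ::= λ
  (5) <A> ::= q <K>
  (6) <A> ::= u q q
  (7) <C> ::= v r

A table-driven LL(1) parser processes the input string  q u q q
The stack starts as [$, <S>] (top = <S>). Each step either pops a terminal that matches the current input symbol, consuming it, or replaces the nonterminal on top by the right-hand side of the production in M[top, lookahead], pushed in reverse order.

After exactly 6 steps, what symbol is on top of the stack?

     Stack        Input      Action
  1  $ <S>        q u q q $  expand <S> ::= <A> <A>
  2  $ <A> <A>    q u q q $  expand <A> ::= q <K>
  3  $ <A> <K> q  q u q q $  match q
  4  $ <A> <K>    u q q $    expand <K> ::= λ
  5  $ <A>        u q q $    expand <A> ::= u q q
  6  $ q q u      u q q $    match u
Stack after step 6: $ q q (top = q).

q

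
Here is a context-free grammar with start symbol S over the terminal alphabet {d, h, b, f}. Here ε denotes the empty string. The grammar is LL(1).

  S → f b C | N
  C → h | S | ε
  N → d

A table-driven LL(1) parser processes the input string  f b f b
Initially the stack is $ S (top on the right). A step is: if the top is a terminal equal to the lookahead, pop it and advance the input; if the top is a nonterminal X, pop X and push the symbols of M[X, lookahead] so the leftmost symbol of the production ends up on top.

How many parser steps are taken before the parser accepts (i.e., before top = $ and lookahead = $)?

8

     Stack    Input      Action
  1  $ S      f b f b $  expand S → f b C
  2  $ C b f  f b f b $  match f
  3  $ C b    b f b $    match b
  4  $ C      f b $      expand C → S
  5  $ S      f b $      expand S → f b C
  6  $ C b f  f b $      match f
  7  $ C b    b $        match b
  8  $ C      $          expand C → ε
Accept reached after 8 steps.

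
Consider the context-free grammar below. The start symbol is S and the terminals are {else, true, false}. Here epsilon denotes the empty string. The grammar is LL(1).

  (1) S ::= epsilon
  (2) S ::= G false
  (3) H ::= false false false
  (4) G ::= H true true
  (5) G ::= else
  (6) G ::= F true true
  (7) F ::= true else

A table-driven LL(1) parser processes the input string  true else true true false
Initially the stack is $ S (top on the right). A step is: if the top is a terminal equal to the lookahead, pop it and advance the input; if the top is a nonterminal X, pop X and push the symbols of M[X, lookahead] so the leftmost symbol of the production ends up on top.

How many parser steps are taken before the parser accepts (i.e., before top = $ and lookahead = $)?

     Stack                        Input                        Action
  1  $ S                          true else true true false $  expand S ::= G false
  2  $ false G                    true else true true false $  expand G ::= F true true
  3  $ false true true F          true else true true false $  expand F ::= true else
  4  $ false true true else true  true else true true false $  match true
  5  $ false true true else       else true true false $       match else
  6  $ false true true            true true false $            match true
  7  $ false true                 true false $                 match true
  8  $ false                      false $                      match false
Accept reached after 8 steps.

8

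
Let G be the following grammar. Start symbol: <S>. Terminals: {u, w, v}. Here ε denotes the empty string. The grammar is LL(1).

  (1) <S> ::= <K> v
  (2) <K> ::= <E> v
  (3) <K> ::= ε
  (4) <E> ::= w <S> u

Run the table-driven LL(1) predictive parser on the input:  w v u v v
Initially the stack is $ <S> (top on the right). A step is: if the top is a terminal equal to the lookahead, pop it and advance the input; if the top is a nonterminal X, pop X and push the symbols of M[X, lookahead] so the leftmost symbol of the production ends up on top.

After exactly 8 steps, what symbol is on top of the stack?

v

step 1: stack=$ <S>  input=w v u v v $  — expand <S> ::= <K> v
step 2: stack=$ v <K>  input=w v u v v $  — expand <K> ::= <E> v
step 3: stack=$ v v <E>  input=w v u v v $  — expand <E> ::= w <S> u
step 4: stack=$ v v u <S> w  input=w v u v v $  — match w
step 5: stack=$ v v u <S>  input=v u v v $  — expand <S> ::= <K> v
step 6: stack=$ v v u v <K>  input=v u v v $  — expand <K> ::= ε
step 7: stack=$ v v u v  input=v u v v $  — match v
step 8: stack=$ v v u  input=u v v $  — match u
Stack after step 8: $ v v (top = v).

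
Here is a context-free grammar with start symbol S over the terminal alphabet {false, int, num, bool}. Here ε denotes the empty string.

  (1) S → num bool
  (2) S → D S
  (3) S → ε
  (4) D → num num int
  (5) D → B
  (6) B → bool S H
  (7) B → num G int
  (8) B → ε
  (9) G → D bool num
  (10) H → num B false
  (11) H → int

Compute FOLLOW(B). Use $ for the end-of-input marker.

{$, bool, false, int, num}

FIRST(B): from B→bool S H we get {bool}; from B→num G int we get {num}; from B→ε we get {ε}. So FIRST(B) = {ε, bool, num}.
FIRST(H): from H→num B false we get {num}; from H→int we get {int}. So FIRST(H) = {int, num}.
FIRST(D): from D→num num int we get {num}; from D→B we get {ε, bool, num}. So FIRST(D) = {ε, bool, num}.
FIRST(S): from S→num bool we get {num}; from S→D S we get {ε, bool, num}; from S→ε we get {ε}. So FIRST(S) = {ε, bool, num}.
FIRST(G): from G→D bool num we get {bool, num}. So FIRST(G) = {bool, num}.
FOLLOW(S) includes $ since S is the start symbol.
FOLLOW(S): in S→D S, the suffix after S is empty (adds nothing new); in B→bool S H, S is followed by H with FIRST {int, num}. Thus FOLLOW(S) = {$, int, num}.
FOLLOW(D): in S→D S, D is followed by S with FIRST {ε, bool, num}; in S→D S, the suffix after D is nullable, so FOLLOW(D) ⊇ FOLLOW(S) = {$, int, num}; in G→D bool num, D is followed by bool num with FIRST {bool}. Thus FOLLOW(D) = {$, bool, int, num}.
FOLLOW(B): in D→B, the suffix after B is empty, so FOLLOW(B) ⊇ FOLLOW(D) = {$, bool, int, num}; in H→num B false, B is followed by false with FIRST {false}. Thus FOLLOW(B) = {$, bool, false, int, num}.
FOLLOW(G): in B→num G int, G is followed by int with FIRST {int}. Thus FOLLOW(G) = {int}.
FOLLOW(H): in B→bool S H, the suffix after H is empty, so FOLLOW(H) ⊇ FOLLOW(B) = {$, bool, false, int, num}. Thus FOLLOW(H) = {$, bool, false, int, num}.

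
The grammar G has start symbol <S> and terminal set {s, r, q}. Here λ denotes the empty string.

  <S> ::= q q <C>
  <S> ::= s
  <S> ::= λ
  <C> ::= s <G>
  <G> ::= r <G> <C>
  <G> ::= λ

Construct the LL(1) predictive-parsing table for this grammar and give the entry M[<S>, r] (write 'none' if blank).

none

FIRST(<S>): from <S>::=q q <C> we get {q}; from <S>::=s we get {s}; from <S>::=λ we get {λ}. So FIRST(<S>) = {λ, q, s}.
FIRST(<C>): from <C>::=s <G> we get {s}. So FIRST(<C>) = {s}.
FIRST(<G>): from <G>::=r <G> <C> we get {r}; from <G>::=λ we get {λ}. So FIRST(<G>) = {λ, r}.
FOLLOW(<S>) includes $ since <S> is the start symbol.
FOLLOW(<S>): <S> appears on no right-hand side. Thus FOLLOW(<S>) = {$}.
For <S> ::= q q <C>: FIRST(q q <C>) = {q}, so it goes in M[<S>, t] for t ∈ {q}.
For <S> ::= s: FIRST(s) = {s}, so it goes in M[<S>, t] for t ∈ {s}.
For <S> ::= λ: FIRST(λ) = {λ}, so it goes in M[<S>, t] for t ∈ {}; since λ ∈ FIRST, also for every t ∈ FOLLOW(<S>) = {$}.
None of these place a production in M[<S>, r].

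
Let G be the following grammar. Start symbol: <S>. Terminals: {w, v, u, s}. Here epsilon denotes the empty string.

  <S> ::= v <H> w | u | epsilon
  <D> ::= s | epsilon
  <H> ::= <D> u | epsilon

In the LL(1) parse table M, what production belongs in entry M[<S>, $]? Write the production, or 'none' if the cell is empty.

<S> ::= epsilon

FIRST(<S>): from <S>::=v <H> w we get {v}; from <S>::=u we get {u}; from <S>::=epsilon we get {epsilon}. So FIRST(<S>) = {epsilon, u, v}.
FIRST(<D>): from <D>::=s we get {s}; from <D>::=epsilon we get {epsilon}. So FIRST(<D>) = {epsilon, s}.
FIRST(<H>): from <H>::=<D> u we get {s, u}; from <H>::=epsilon we get {epsilon}. So FIRST(<H>) = {epsilon, s, u}.
FOLLOW(<S>) includes $ since <S> is the start symbol.
FOLLOW(<S>): <S> appears on no right-hand side. Thus FOLLOW(<S>) = {$}.
For <S> ::= v <H> w: FIRST(v <H> w) = {v}, so it goes in M[<S>, t] for t ∈ {v}.
For <S> ::= u: FIRST(u) = {u}, so it goes in M[<S>, t] for t ∈ {u}.
For <S> ::= epsilon: FIRST(epsilon) = {epsilon}, so it goes in M[<S>, t] for t ∈ {}; since epsilon ∈ FIRST, also for every t ∈ FOLLOW(<S>) = {$}.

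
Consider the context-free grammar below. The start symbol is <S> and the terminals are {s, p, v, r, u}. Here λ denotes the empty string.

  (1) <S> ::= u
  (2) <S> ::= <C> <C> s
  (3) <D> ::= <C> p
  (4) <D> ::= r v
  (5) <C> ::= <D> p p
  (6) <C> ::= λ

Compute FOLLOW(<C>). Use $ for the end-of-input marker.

FIRST(<S>): from <S>::=u we get {u}; from <S>::=<C> <C> s we get {p, r, s}. So FIRST(<S>) = {p, r, s, u}.
FIRST(<D>): from <D>::=<C> p we get {p, r}; from <D>::=r v we get {r}. So FIRST(<D>) = {p, r}.
FIRST(<C>): from <C>::=<D> p p we get {p, r}; from <C>::=λ we get {λ}. So FIRST(<C>) = {λ, p, r}.
FOLLOW(<S>) includes $ since <S> is the start symbol.
FOLLOW(<S>): <S> appears on no right-hand side. Thus FOLLOW(<S>) = {$}.
FOLLOW(<D>): in <C>::=<D> p p, <D> is followed by p p with FIRST {p}. Thus FOLLOW(<D>) = {p}.
FOLLOW(<C>): in <S>::=<C> <C> s (occurrence 1), <C> is followed by <C> s with FIRST {p, r, s}; in <S>::=<C> <C> s (occurrence 2), <C> is followed by s with FIRST {s}; in <D>::=<C> p, <C> is followed by p with FIRST {p}. Thus FOLLOW(<C>) = {p, r, s}.

{p, r, s}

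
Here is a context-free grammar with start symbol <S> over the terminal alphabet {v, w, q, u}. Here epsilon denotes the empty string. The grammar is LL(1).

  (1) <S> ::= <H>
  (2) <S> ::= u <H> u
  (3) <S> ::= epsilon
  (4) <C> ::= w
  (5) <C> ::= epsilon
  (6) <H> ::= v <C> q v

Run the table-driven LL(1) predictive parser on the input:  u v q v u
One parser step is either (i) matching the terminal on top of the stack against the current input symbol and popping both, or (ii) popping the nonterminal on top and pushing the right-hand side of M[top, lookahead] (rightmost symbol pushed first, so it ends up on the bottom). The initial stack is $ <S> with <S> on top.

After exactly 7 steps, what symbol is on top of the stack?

step 1: stack=$ <S>  input=u v q v u $  — expand <S> ::= u <H> u
step 2: stack=$ u <H> u  input=u v q v u $  — match u
step 3: stack=$ u <H>  input=v q v u $  — expand <H> ::= v <C> q v
step 4: stack=$ u v q <C> v  input=v q v u $  — match v
step 5: stack=$ u v q <C>  input=q v u $  — expand <C> ::= epsilon
step 6: stack=$ u v q  input=q v u $  — match q
step 7: stack=$ u v  input=v u $  — match v
Stack after step 7: $ u (top = u).

u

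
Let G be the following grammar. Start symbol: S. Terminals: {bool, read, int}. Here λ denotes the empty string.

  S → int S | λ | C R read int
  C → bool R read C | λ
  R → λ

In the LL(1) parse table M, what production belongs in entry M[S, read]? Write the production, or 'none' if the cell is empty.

FIRST(C): from C→bool R read C we get {bool}; from C→λ we get {λ}. So FIRST(C) = {λ, bool}.
FIRST(R): from R→λ we get {λ}. So FIRST(R) = {λ}.
FIRST(S): from S→int S we get {int}; from S→λ we get {λ}; from S→C R read int we get {bool, read}. So FIRST(S) = {λ, bool, int, read}.
FOLLOW(S) includes $ since S is the start symbol.
FOLLOW(S): in S→int S, the suffix after S is empty (adds nothing new). Thus FOLLOW(S) = {$}.
For S → int S: FIRST(int S) = {int}, so it goes in M[S, t] for t ∈ {int}.
For S → λ: FIRST(λ) = {λ}, so it goes in M[S, t] for t ∈ {}; since λ ∈ FIRST, also for every t ∈ FOLLOW(S) = {$}.
For S → C R read int: FIRST(C R read int) = {bool, read}, so it goes in M[S, t] for t ∈ {bool, read}.

S → C R read int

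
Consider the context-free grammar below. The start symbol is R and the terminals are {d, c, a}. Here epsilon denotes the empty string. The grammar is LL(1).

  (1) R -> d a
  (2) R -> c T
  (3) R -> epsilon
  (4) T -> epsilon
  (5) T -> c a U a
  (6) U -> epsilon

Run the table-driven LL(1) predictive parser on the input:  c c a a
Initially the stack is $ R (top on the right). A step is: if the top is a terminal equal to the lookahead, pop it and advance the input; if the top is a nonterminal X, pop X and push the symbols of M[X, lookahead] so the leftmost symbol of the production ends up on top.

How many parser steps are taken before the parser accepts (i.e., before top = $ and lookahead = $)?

step 1: stack=$ R  input=c c a a $  — expand R -> c T
step 2: stack=$ T c  input=c c a a $  — match c
step 3: stack=$ T  input=c a a $  — expand T -> c a U a
step 4: stack=$ a U a c  input=c a a $  — match c
step 5: stack=$ a U a  input=a a $  — match a
step 6: stack=$ a U  input=a $  — expand U -> epsilon
step 7: stack=$ a  input=a $  — match a
Accept reached after 7 steps.

7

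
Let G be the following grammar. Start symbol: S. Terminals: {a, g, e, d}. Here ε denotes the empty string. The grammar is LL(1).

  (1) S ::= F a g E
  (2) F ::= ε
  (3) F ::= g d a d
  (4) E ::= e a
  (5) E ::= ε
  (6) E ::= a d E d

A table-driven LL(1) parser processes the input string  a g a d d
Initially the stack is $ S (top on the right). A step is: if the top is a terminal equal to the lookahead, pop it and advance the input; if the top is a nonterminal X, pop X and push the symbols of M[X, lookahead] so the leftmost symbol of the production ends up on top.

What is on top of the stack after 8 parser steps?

     Stack      Input        Action
  1  $ S        a g a d d $  expand S ::= F a g E
  2  $ E g a F  a g a d d $  expand F ::= ε
  3  $ E g a    a g a d d $  match a
  4  $ E g      g a d d $    match g
  5  $ E        a d d $      expand E ::= a d E d
  6  $ d E d a  a d d $      match a
  7  $ d E d    d d $        match d
  8  $ d E      d $          expand E ::= ε
Stack after step 8: $ d (top = d).

d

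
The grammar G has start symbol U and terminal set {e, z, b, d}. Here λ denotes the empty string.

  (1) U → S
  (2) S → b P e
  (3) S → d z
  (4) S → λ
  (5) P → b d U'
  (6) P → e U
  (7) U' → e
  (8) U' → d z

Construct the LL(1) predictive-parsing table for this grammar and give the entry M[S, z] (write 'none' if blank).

FIRST(S) = {λ, b, d}
FIRST(P) = {b, e}
FIRST(U') = {d, e}
FIRST(U) = {λ, b, d}  (via S)
FOLLOW(U) includes $ since U is the start symbol.
FOLLOW(U): in P→e U, the suffix after U is empty, so FOLLOW(U) ⊇ FOLLOW(P) = {e}. Thus FOLLOW(U) = {$, e}.
FOLLOW(S): in U→S, the suffix after S is empty, so FOLLOW(S) ⊇ FOLLOW(U) = {$, e}. Thus FOLLOW(S) = {$, e}.
For S → b P e: FIRST(b P e) = {b}, so it goes in M[S, t] for t ∈ {b}.
For S → d z: FIRST(d z) = {d}, so it goes in M[S, t] for t ∈ {d}.
For S → λ: FIRST(λ) = {λ}, so it goes in M[S, t] for t ∈ {}; since λ ∈ FIRST, also for every t ∈ FOLLOW(S) = {$, e}.
None of these place a production in M[S, z].

none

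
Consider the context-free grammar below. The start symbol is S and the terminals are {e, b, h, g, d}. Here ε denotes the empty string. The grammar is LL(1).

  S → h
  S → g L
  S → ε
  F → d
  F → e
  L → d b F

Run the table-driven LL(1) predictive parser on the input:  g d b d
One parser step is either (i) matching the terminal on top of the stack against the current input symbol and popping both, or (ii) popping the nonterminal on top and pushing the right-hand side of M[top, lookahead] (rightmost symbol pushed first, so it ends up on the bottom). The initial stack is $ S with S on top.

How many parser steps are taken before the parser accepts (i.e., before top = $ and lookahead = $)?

step 1: stack=$ S  input=g d b d $  — expand S → g L
step 2: stack=$ L g  input=g d b d $  — match g
step 3: stack=$ L  input=d b d $  — expand L → d b F
step 4: stack=$ F b d  input=d b d $  — match d
step 5: stack=$ F b  input=b d $  — match b
step 6: stack=$ F  input=d $  — expand F → d
step 7: stack=$ d  input=d $  — match d
Accept reached after 7 steps.

7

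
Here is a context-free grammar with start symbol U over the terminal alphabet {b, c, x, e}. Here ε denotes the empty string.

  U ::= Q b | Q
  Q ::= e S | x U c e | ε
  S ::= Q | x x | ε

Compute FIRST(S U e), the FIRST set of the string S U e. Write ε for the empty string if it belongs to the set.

{b, e, x}

FIRST(Q): from Q::=e S we get {e}; from Q::=x U c e we get {x}; from Q::=ε we get {ε}. So FIRST(Q) = {ε, e, x}.
FIRST(U): from U::=Q b we get {b, e, x}; from U::=Q we get {ε, e, x}. So FIRST(U) = {ε, b, e, x}.
FIRST(S): from S::=Q we get {ε, e, x}; from S::=x x we get {x}; from S::=ε we get {ε}. So FIRST(S) = {ε, e, x}.
FIRST(S U e): take FIRST of each symbol in turn, carrying on past any symbol whose FIRST contains ε; result {b, e, x}.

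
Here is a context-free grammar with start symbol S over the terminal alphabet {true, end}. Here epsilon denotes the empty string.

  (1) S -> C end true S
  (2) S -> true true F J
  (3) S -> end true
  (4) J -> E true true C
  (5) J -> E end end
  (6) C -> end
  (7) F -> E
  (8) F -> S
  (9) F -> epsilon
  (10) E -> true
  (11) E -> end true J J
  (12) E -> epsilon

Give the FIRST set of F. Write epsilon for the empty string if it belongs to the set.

FIRST(C) = {end}
FIRST(E) = {epsilon, end, true}
FIRST(S) = {end, true}  (via C end true S)
FIRST(J) = {end, true}  (via E true true C, E end end)
FIRST(F) = {epsilon, end, true}  (via E, S)

{epsilon, end, true}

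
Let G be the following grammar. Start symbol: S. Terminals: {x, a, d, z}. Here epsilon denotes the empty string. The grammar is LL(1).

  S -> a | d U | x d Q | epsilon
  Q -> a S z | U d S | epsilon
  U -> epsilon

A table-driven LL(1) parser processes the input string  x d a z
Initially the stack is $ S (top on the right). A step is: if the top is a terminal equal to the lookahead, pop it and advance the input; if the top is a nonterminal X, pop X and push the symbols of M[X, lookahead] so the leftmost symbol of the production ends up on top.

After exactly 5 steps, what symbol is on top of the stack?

S

step 1: stack=$ S  input=x d a z $  — expand S -> x d Q
step 2: stack=$ Q d x  input=x d a z $  — match x
step 3: stack=$ Q d  input=d a z $  — match d
step 4: stack=$ Q  input=a z $  — expand Q -> a S z
step 5: stack=$ z S a  input=a z $  — match a
Stack after step 5: $ z S (top = S).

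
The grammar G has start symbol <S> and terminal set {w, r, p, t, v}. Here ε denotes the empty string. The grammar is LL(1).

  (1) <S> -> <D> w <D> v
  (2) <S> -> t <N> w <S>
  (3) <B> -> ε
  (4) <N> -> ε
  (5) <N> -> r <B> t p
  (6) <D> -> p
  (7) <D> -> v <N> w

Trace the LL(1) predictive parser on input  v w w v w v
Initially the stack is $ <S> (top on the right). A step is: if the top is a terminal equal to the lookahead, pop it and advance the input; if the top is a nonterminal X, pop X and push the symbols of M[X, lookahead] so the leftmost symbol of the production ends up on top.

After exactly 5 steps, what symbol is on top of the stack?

w

     Stack              Input          Action
  1  $ <S>              v w w v w v $  expand <S> -> <D> w <D> v
  2  $ v <D> w <D>      v w w v w v $  expand <D> -> v <N> w
  3  $ v <D> w w <N> v  v w w v w v $  match v
  4  $ v <D> w w <N>    w w v w v $    expand <N> -> ε
  5  $ v <D> w w        w w v w v $    match w
Stack after step 5: $ v <D> w (top = w).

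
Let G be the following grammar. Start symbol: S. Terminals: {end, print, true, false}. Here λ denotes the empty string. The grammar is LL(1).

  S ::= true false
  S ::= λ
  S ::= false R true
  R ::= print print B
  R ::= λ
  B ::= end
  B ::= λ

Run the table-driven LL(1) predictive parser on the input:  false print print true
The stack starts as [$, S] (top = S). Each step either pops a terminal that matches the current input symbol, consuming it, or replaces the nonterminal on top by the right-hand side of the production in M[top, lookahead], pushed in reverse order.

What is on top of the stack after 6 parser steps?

step 1: stack=$ S  input=false print print true $  — expand S ::= false R true
step 2: stack=$ true R false  input=false print print true $  — match false
step 3: stack=$ true R  input=print print true $  — expand R ::= print print B
step 4: stack=$ true B print print  input=print print true $  — match print
step 5: stack=$ true B print  input=print true $  — match print
step 6: stack=$ true B  input=true $  — expand B ::= λ
Stack after step 6: $ true (top = true).

true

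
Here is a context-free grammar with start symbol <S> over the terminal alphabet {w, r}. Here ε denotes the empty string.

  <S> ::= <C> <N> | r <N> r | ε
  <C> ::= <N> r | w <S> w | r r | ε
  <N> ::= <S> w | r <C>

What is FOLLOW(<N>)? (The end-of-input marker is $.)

FIRST(<S>): from <S>::=<C> <N> we get {r, w}; from <S>::=r <N> r we get {r}; from <S>::=ε we get {ε}. So FIRST(<S>) = {ε, r, w}.
FIRST(<N>): from <N>::=<S> w we get {r, w}; from <N>::=r <C> we get {r}. So FIRST(<N>) = {r, w}.
FIRST(<C>): from <C>::=<N> r we get {r, w}; from <C>::=w <S> w we get {w}; from <C>::=r r we get {r}; from <C>::=ε we get {ε}. So FIRST(<C>) = {ε, r, w}.
FOLLOW(<S>) includes $ since <S> is the start symbol.
FOLLOW(<S>): in <C>::=w <S> w, <S> is followed by w with FIRST {w}; in <N>::=<S> w, <S> is followed by w with FIRST {w}. Thus FOLLOW(<S>) = {$, w}.
FOLLOW(<N>): in <S>::=<C> <N>, the suffix after <N> is empty, so FOLLOW(<N>) ⊇ FOLLOW(<S>) = {$, w}; in <S>::=r <N> r, <N> is followed by r with FIRST {r}; in <C>::=<N> r, <N> is followed by r with FIRST {r}. Thus FOLLOW(<N>) = {$, r, w}.
FOLLOW(<C>): in <S>::=<C> <N>, <C> is followed by <N> with FIRST {r, w}; in <N>::=r <C>, the suffix after <C> is empty, so FOLLOW(<C>) ⊇ FOLLOW(<N>) = {$, r, w}. Thus FOLLOW(<C>) = {$, r, w}.

{$, r, w}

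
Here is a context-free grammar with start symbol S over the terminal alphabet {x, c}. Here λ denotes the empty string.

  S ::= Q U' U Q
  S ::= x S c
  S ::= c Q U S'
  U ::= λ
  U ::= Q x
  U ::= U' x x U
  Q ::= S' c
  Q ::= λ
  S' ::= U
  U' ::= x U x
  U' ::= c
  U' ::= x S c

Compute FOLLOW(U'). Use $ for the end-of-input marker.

{$, c, x}

FIRST(U') = {c, x}
FIRST(S) = {c, x}  (via Q U' U Q)
FIRST(U) = {λ, c, x}  (via Q x, U' x x U)
FIRST(S') = {λ, c, x}  (via U)
FIRST(Q) = {λ, c, x}  (via S' c)
FOLLOW(S) includes $ since S is the start symbol.
FOLLOW(S): in S::=x S c, S is followed by c with FIRST {c}; in U'::=x S c, S is followed by c with FIRST {c}. Thus FOLLOW(S) = {$, c}.
FOLLOW(Q): in S::=Q U' U Q (occurrence 1), Q is followed by U' U Q with FIRST {c, x}; in S::=Q U' U Q (occurrence 2), the suffix after Q is empty, so FOLLOW(Q) ⊇ FOLLOW(S) = {$, c}; in S::=c Q U S', Q is followed by U S' with FIRST {λ, c, x}; in S::=c Q U S', the suffix after Q is nullable, so FOLLOW(Q) ⊇ FOLLOW(S) = {$, c}; in U::=Q x, Q is followed by x with FIRST {x}. Thus FOLLOW(Q) = {$, c, x}.
FOLLOW(S'): in S::=c Q U S', the suffix after S' is empty, so FOLLOW(S') ⊇ FOLLOW(S) = {$, c}; in Q::=S' c, S' is followed by c with FIRST {c}. Thus FOLLOW(S') = {$, c}.
FOLLOW(U): in S::=Q U' U Q, U is followed by Q with FIRST {λ, c, x}; in S::=Q U' U Q, the suffix after U is nullable, so FOLLOW(U) ⊇ FOLLOW(S) = {$, c}; in S::=c Q U S', U is followed by S' with FIRST {λ, c, x}; in S::=c Q U S', the suffix after U is nullable, so FOLLOW(U) ⊇ FOLLOW(S) = {$, c}; in U::=U' x x U, the suffix after U is empty (adds nothing new); in S'::=U, the suffix after U is empty, so FOLLOW(U) ⊇ FOLLOW(S') = {$, c}; in U'::=x U x, U is followed by x with FIRST {x}. Thus FOLLOW(U) = {$, c, x}.
FOLLOW(U'): in S::=Q U' U Q, U' is followed by U Q with FIRST {λ, c, x}; in S::=Q U' U Q, the suffix after U' is nullable, so FOLLOW(U') ⊇ FOLLOW(S) = {$, c}; in U::=U' x x U, U' is followed by x x U with FIRST {x}. Thus FOLLOW(U') = {$, c, x}.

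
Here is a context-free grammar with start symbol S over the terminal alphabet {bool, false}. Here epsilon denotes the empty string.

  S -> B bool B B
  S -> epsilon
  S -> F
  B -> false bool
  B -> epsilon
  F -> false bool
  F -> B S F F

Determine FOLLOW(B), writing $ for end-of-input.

{$, bool, false}

FIRST(B) = {epsilon, false}
FIRST(S) = {epsilon, bool, false}  (via B bool B B, F)
FIRST(F) = {bool, false}  (via B S F F)
FOLLOW(S) includes $ since S is the start symbol.
FOLLOW(S): in F->B S F F, S is followed by F F with FIRST {bool, false}. Thus FOLLOW(S) = {$, bool, false}.
FOLLOW(B): in S->B bool B B (occurrence 1), B is followed by bool B B with FIRST {bool}; in S->B bool B B (occurrence 2), B is followed by B with FIRST {epsilon, false}; in S->B bool B B (occurrence 2), the suffix after B is nullable, so FOLLOW(B) ⊇ FOLLOW(S) = {$, bool, false}; in S->B bool B B (occurrence 3), the suffix after B is empty, so FOLLOW(B) ⊇ FOLLOW(S) = {$, bool, false}; in F->B S F F, B is followed by S F F with FIRST {bool, false}. Thus FOLLOW(B) = {$, bool, false}.
FOLLOW(F): in S->F, the suffix after F is empty, so FOLLOW(F) ⊇ FOLLOW(S) = {$, bool, false}; in F->B S F F (occurrence 1), F is followed by F with FIRST {bool, false}; in F->B S F F (occurrence 2), the suffix after F is empty (adds nothing new). Thus FOLLOW(F) = {$, bool, false}.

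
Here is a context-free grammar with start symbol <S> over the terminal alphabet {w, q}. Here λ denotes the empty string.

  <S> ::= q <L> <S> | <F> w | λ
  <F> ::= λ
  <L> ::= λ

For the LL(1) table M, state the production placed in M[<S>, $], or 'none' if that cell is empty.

<S> ::= λ

FIRST(<F>) = {λ}
FIRST(<L>) = {λ}
FIRST(<S>) = {λ, q, w}  (via <F> w)
FOLLOW(<S>) includes $ since <S> is the start symbol.
FOLLOW(<S>): in <S>::=q <L> <S>, the suffix after <S> is empty (adds nothing new). Thus FOLLOW(<S>) = {$}.
For <S> ::= q <L> <S>: FIRST(q <L> <S>) = {q}, so it goes in M[<S>, t] for t ∈ {q}.
For <S> ::= <F> w: FIRST(<F> w) = {w}, so it goes in M[<S>, t] for t ∈ {w}.
For <S> ::= λ: FIRST(λ) = {λ}, so it goes in M[<S>, t] for t ∈ {}; since λ ∈ FIRST, also for every t ∈ FOLLOW(<S>) = {$}.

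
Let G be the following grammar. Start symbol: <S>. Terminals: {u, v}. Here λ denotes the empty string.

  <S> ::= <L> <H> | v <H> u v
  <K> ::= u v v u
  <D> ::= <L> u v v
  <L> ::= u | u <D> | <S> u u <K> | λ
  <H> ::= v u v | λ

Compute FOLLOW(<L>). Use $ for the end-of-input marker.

{$, u, v}

FIRST(<K>): from <K>::=u v v u we get {u}. So FIRST(<K>) = {u}.
FIRST(<H>): from <H>::=v u v we get {v}; from <H>::=λ we get {λ}. So FIRST(<H>) = {λ, v}.
FIRST(<S>): from <S>::=<L> <H> we get {λ, u, v}; from <S>::=v <H> u v we get {v}. So FIRST(<S>) = {λ, u, v}.
FIRST(<L>): from <L>::=u we get {u}; from <L>::=u <D> we get {u}; from <L>::=<S> u u <K> we get {u, v}; from <L>::=λ we get {λ}. So FIRST(<L>) = {λ, u, v}.
FIRST(<D>): from <D>::=<L> u v v we get {u, v}. So FIRST(<D>) = {u, v}.
FOLLOW(<S>) includes $ since <S> is the start symbol.
FOLLOW(<S>): in <L>::=<S> u u <K>, <S> is followed by u u <K> with FIRST {u}. Thus FOLLOW(<S>) = {$, u}.
FOLLOW(<L>): in <S>::=<L> <H>, <L> is followed by <H> with FIRST {λ, v}; in <S>::=<L> <H>, the suffix after <L> is nullable, so FOLLOW(<L>) ⊇ FOLLOW(<S>) = {$, u}; in <D>::=<L> u v v, <L> is followed by u v v with FIRST {u}. Thus FOLLOW(<L>) = {$, u, v}.
FOLLOW(<K>): in <L>::=<S> u u <K>, the suffix after <K> is empty, so FOLLOW(<K>) ⊇ FOLLOW(<L>) = {$, u, v}. Thus FOLLOW(<K>) = {$, u, v}.
FOLLOW(<D>): in <L>::=u <D>, the suffix after <D> is empty, so FOLLOW(<D>) ⊇ FOLLOW(<L>) = {$, u, v}. Thus FOLLOW(<D>) = {$, u, v}.
FOLLOW(<H>): in <S>::=<L> <H>, the suffix after <H> is empty, so FOLLOW(<H>) ⊇ FOLLOW(<S>) = {$, u}; in <S>::=v <H> u v, <H> is followed by u v with FIRST {u}. Thus FOLLOW(<H>) = {$, u}.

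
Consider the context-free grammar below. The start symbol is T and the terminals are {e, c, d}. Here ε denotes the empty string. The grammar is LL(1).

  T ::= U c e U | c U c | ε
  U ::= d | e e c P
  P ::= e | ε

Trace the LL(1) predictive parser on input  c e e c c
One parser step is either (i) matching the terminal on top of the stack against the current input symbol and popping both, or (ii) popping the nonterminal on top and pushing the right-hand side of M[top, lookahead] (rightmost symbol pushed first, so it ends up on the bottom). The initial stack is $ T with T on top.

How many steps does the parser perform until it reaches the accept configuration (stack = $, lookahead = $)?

step 1: stack=$ T  input=c e e c c $  — expand T ::= c U c
step 2: stack=$ c U c  input=c e e c c $  — match c
step 3: stack=$ c U  input=e e c c $  — expand U ::= e e c P
step 4: stack=$ c P c e e  input=e e c c $  — match e
step 5: stack=$ c P c e  input=e c c $  — match e
step 6: stack=$ c P c  input=c c $  — match c
step 7: stack=$ c P  input=c $  — expand P ::= ε
step 8: stack=$ c  input=c $  — match c
Accept reached after 8 steps.

8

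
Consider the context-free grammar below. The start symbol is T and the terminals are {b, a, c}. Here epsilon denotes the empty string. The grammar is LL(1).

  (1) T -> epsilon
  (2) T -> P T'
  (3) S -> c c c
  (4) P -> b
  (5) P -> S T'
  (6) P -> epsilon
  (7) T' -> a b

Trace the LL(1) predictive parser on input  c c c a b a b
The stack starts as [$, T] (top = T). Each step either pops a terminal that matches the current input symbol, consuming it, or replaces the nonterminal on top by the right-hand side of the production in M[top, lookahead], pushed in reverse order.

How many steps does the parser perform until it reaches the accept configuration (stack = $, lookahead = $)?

12

      Stack          Input            Action
   1  $ T            c c c a b a b $  expand T -> P T'
   2  $ T' P         c c c a b a b $  expand P -> S T'
   3  $ T' T' S      c c c a b a b $  expand S -> c c c
   4  $ T' T' c c c  c c c a b a b $  match c
   5  $ T' T' c c    c c a b a b $    match c
   6  $ T' T' c      c a b a b $      match c
   7  $ T' T'        a b a b $        expand T' -> a b
   8  $ T' b a       a b a b $        match a
   9  $ T' b         b a b $          match b
  10  $ T'           a b $            expand T' -> a b
  11  $ b a          a b $            match a
  12  $ b            b $              match b
Accept reached after 12 steps.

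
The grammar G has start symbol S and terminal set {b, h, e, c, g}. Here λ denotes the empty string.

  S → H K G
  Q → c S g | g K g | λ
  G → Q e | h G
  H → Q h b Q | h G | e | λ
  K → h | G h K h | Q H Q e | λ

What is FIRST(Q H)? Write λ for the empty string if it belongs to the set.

{λ, c, e, g, h}

FIRST(Q) = {λ, c, g}
FIRST(G) = {c, e, g, h}  (via Q e)
FIRST(H) = {λ, c, e, g, h}  (via Q h b Q)
FIRST(K) = {λ, c, e, g, h}  (via G h K h, Q H Q e)
FIRST(S) = {c, e, g, h}  (via H K G)
FIRST(Q H): take FIRST of each symbol in turn, carrying on past any symbol whose FIRST contains λ; result {λ, c, e, g, h}.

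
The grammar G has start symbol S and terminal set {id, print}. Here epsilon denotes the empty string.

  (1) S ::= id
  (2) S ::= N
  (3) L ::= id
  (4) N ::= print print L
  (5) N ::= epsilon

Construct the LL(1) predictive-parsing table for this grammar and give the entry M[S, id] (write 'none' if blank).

FIRST(L): from L::=id we get {id}. So FIRST(L) = {id}.
FIRST(N): from N::=print print L we get {print}; from N::=epsilon we get {epsilon}. So FIRST(N) = {epsilon, print}.
FIRST(S): from S::=id we get {id}; from S::=N we get {epsilon, print}. So FIRST(S) = {epsilon, id, print}.
FOLLOW(S) includes $ since S is the start symbol.
FOLLOW(S): S appears on no right-hand side. Thus FOLLOW(S) = {$}.
For S ::= id: FIRST(id) = {id}, so it goes in M[S, t] for t ∈ {id}.
For S ::= N: FIRST(N) = {epsilon, print}, so it goes in M[S, t] for t ∈ {print}; since epsilon ∈ FIRST, also for every t ∈ FOLLOW(S) = {$}.

S ::= id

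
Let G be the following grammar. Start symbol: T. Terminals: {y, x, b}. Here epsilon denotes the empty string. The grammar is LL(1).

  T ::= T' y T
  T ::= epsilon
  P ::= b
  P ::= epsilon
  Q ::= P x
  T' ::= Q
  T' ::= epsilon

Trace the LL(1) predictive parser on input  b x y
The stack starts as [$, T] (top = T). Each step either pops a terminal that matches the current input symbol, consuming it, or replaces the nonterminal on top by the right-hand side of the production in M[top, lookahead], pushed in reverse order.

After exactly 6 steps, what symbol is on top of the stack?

     Stack      Input    Action
  1  $ T        b x y $  expand T ::= T' y T
  2  $ T y T'   b x y $  expand T' ::= Q
  3  $ T y Q    b x y $  expand Q ::= P x
  4  $ T y x P  b x y $  expand P ::= b
  5  $ T y x b  b x y $  match b
  6  $ T y x    x y $    match x
Stack after step 6: $ T y (top = y).

y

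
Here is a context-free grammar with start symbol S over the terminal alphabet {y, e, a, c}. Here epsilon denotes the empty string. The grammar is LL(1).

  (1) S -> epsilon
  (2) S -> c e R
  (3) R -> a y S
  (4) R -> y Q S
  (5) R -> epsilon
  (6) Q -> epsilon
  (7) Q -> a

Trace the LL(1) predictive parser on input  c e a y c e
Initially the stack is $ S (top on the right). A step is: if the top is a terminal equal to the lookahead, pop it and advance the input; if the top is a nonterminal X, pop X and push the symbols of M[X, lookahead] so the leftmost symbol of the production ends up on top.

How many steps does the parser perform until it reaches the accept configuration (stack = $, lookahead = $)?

step 1: stack=$ S  input=c e a y c e $  — expand S -> c e R
step 2: stack=$ R e c  input=c e a y c e $  — match c
step 3: stack=$ R e  input=e a y c e $  — match e
step 4: stack=$ R  input=a y c e $  — expand R -> a y S
step 5: stack=$ S y a  input=a y c e $  — match a
step 6: stack=$ S y  input=y c e $  — match y
step 7: stack=$ S  input=c e $  — expand S -> c e R
step 8: stack=$ R e c  input=c e $  — match c
step 9: stack=$ R e  input=e $  — match e
step 10: stack=$ R  input=$  — expand R -> epsilon
Accept reached after 10 steps.

10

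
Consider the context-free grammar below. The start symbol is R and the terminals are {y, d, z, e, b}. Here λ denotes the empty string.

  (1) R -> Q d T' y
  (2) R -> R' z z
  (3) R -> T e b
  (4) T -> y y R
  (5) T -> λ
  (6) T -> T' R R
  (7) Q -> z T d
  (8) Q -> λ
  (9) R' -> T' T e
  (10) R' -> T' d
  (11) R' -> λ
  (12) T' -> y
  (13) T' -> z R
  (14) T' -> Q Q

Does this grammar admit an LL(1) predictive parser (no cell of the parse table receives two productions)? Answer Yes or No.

FIRST(R) = {d, e, y, z}
FIRST(T) = {λ, d, e, y, z}
FIRST(Q) = {λ, z}
FIRST(R') = {λ, d, e, y, z}
FIRST(T') = {λ, y, z}
FOLLOW(R) = {$, d, e, y, z}
FOLLOW(T) = {d, e}
FOLLOW(Q) = {d, e, y, z}
FOLLOW(R') = {z}
FOLLOW(T') = {d, e, y, z}
Cell M[Q, z] receives both Q -> z T d and Q -> λ — the grammar is not LL(1).

No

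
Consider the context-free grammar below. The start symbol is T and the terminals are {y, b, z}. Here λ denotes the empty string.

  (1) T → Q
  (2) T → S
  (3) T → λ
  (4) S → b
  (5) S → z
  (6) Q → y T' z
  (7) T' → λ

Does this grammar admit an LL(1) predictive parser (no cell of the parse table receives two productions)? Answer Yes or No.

FIRST(T) = {λ, b, y, z}
FIRST(S) = {b, z}
FIRST(Q) = {y}
FIRST(T') = {λ}
FOLLOW(T) = {$}
FOLLOW(S) = {$}
FOLLOW(Q) = {$}
FOLLOW(T') = {z}
Each cell of M receives at most one production.

Yes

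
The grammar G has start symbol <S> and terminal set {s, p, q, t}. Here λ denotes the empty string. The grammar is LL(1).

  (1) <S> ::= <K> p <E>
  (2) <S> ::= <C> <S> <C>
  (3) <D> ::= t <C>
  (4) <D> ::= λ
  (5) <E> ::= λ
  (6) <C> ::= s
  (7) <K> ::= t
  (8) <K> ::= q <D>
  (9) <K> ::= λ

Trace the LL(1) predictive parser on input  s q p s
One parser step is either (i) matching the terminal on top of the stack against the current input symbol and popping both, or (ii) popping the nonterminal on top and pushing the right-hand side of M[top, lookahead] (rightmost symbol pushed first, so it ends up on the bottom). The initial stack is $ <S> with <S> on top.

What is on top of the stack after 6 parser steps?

<D>

     Stack              Input      Action
  1  $ <S>              s q p s $  expand <S> ::= <C> <S> <C>
  2  $ <C> <S> <C>      s q p s $  expand <C> ::= s
  3  $ <C> <S> s        s q p s $  match s
  4  $ <C> <S>          q p s $    expand <S> ::= <K> p <E>
  5  $ <C> <E> p <K>    q p s $    expand <K> ::= q <D>
  6  $ <C> <E> p <D> q  q p s $    match q
Stack after step 6: $ <C> <E> p <D> (top = <D>).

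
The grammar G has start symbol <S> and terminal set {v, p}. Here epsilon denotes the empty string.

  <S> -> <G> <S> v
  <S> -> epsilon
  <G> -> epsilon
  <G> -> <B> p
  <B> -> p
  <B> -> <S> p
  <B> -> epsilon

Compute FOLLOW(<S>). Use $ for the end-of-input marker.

FIRST(<S>): from <S>-><G> <S> v we get {p, v}; from <S>->epsilon we get {epsilon}. So FIRST(<S>) = {epsilon, p, v}.
FIRST(<B>): from <B>->p we get {p}; from <B>-><S> p we get {p, v}; from <B>->epsilon we get {epsilon}. So FIRST(<B>) = {epsilon, p, v}.
FIRST(<G>): from <G>->epsilon we get {epsilon}; from <G>-><B> p we get {p, v}. So FIRST(<G>) = {epsilon, p, v}.
FOLLOW(<S>) includes $ since <S> is the start symbol.
FOLLOW(<S>): in <S>-><G> <S> v, <S> is followed by v with FIRST {v}; in <B>-><S> p, <S> is followed by p with FIRST {p}. Thus FOLLOW(<S>) = {$, p, v}.
FOLLOW(<G>): in <S>-><G> <S> v, <G> is followed by <S> v with FIRST {p, v}. Thus FOLLOW(<G>) = {p, v}.
FOLLOW(<B>): in <G>-><B> p, <B> is followed by p with FIRST {p}. Thus FOLLOW(<B>) = {p}.

{$, p, v}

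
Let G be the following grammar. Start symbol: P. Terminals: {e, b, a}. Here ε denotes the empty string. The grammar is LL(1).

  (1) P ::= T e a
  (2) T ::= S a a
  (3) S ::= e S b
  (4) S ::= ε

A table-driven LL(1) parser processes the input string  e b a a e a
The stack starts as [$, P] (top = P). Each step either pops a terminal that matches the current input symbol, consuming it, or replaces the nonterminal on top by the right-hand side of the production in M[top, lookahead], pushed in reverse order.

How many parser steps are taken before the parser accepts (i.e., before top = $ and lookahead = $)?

10

      Stack            Input          Action
   1  $ P              e b a a e a $  expand P ::= T e a
   2  $ a e T          e b a a e a $  expand T ::= S a a
   3  $ a e a a S      e b a a e a $  expand S ::= e S b
   4  $ a e a a b S e  e b a a e a $  match e
   5  $ a e a a b S    b a a e a $    expand S ::= ε
   6  $ a e a a b      b a a e a $    match b
   7  $ a e a a        a a e a $      match a
   8  $ a e a          a e a $        match a
   9  $ a e            e a $          match e
  10  $ a              a $            match a
Accept reached after 10 steps.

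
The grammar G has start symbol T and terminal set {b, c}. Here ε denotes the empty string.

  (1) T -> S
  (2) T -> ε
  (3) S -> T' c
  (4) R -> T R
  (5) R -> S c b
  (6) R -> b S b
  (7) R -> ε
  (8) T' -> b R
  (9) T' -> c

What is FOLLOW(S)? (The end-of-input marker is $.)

{$, b, c}

FIRST(T'): from T'->b R we get {b}; from T'->c we get {c}. So FIRST(T') = {b, c}.
FIRST(S): from S->T' c we get {b, c}. So FIRST(S) = {b, c}.
FIRST(T): from T->S we get {b, c}; from T->ε we get {ε}. So FIRST(T) = {ε, b, c}.
FIRST(R): from R->T R we get {ε, b, c}; from R->S c b we get {b, c}; from R->b S b we get {b}; from R->ε we get {ε}. So FIRST(R) = {ε, b, c}.
FOLLOW(T) includes $ since T is the start symbol.
FOLLOW(T'): in S->T' c, T' is followed by c with FIRST {c}. Thus FOLLOW(T') = {c}.
FOLLOW(R): in R->T R, the suffix after R is empty (adds nothing new); in T'->b R, the suffix after R is empty, so FOLLOW(R) ⊇ FOLLOW(T') = {c}. Thus FOLLOW(R) = {c}.
FOLLOW(T): in R->T R, T is followed by R with FIRST {ε, b, c}; in R->T R, the suffix after T is nullable, so FOLLOW(T) ⊇ FOLLOW(R) = {c}. Thus FOLLOW(T) = {$, b, c}.
FOLLOW(S): in T->S, the suffix after S is empty, so FOLLOW(S) ⊇ FOLLOW(T) = {$, b, c}; in R->S c b, S is followed by c b with FIRST {c}; in R->b S b, S is followed by b with FIRST {b}. Thus FOLLOW(S) = {$, b, c}.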